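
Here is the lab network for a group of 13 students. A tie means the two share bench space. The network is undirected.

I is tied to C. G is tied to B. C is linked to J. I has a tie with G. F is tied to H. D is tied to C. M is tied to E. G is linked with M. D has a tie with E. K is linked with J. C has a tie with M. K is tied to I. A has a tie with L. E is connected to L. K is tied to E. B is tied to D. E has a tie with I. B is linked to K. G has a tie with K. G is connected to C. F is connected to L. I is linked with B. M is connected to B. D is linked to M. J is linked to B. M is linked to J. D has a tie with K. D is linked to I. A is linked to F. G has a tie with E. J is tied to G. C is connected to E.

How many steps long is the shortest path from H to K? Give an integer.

One shortest route is H – F – L – E – K, which uses 4 edges, and at distance 3 from H we only reach {E}, which does not include K. So d(H,K) = 4.

4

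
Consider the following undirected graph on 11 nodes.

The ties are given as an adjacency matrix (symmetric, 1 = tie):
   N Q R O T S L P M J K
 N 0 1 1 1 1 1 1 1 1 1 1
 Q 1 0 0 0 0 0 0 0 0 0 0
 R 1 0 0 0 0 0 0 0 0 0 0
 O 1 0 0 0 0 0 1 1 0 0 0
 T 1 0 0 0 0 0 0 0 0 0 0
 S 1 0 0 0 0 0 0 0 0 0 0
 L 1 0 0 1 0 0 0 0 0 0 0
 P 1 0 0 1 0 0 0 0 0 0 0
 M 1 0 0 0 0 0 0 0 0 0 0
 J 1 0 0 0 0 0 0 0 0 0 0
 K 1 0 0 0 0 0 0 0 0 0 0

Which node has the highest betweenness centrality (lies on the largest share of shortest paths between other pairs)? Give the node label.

N

Unnormalized betweenness of each node: J:0, K:0, L:0, M:0, N:85/2, O:1/2, P:0, Q:0, R:0, S:0, T:0.
N has the largest value, 85/2, making it the main broker — the node through which the most shortest paths run.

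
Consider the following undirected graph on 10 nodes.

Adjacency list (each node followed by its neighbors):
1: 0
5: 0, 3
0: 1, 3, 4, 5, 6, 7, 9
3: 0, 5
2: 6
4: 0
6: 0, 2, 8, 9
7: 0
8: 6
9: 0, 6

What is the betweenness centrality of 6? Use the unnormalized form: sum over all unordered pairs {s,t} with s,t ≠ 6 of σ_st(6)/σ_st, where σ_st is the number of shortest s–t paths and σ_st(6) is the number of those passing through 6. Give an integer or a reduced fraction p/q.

15

Pairs whose geodesics pass through 6 — 2–5: 1; 2–0: 1; 2–8: 1; 2–7: 1; 2–9: 1; 2–3: 1; 2–4: 1; 2–1: 1; 5–8: 1; 0–8: 1; 8–7: 1; 8–9: 1; 8–3: 1; 8–4: 1 … (+1 more pairs).
All other pairs contribute 0.
Summing the contributions gives betweenness(6) = 15.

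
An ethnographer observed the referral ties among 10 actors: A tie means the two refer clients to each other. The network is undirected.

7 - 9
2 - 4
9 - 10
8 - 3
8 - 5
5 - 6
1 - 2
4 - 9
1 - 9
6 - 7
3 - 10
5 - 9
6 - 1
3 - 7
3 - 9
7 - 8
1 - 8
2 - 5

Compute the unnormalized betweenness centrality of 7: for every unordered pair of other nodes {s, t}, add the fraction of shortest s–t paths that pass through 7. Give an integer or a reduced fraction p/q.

Pairs whose geodesics pass through 7 — 10–6: 2/4; 4–6: 1/5; 4–8: 1/6; 6–3: 1; 6–8: 1/3; 6–9: 1/3; 8–9: 1/4.
All other pairs contribute 0.
Summing the contributions gives betweenness(7) = 167/60.

167/60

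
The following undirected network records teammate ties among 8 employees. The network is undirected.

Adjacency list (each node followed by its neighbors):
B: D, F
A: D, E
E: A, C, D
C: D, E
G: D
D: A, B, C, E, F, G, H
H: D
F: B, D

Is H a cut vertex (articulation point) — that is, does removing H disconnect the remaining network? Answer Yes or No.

No

Even without H, every remaining node can still reach every other (the residual graph is connected), so H is not a cut vertex.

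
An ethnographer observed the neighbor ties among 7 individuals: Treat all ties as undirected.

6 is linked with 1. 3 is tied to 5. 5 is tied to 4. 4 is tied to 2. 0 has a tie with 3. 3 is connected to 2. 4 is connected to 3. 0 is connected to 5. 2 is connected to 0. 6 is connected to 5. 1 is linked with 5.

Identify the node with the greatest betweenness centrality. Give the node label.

Unnormalized betweenness of each node: 0:1, 1:0, 2:1/3, 3:4/3, 4:1, 5:25/3, 6:0.
5 has the largest value, 25/3, making it the main broker — the node through which the most shortest paths run.

5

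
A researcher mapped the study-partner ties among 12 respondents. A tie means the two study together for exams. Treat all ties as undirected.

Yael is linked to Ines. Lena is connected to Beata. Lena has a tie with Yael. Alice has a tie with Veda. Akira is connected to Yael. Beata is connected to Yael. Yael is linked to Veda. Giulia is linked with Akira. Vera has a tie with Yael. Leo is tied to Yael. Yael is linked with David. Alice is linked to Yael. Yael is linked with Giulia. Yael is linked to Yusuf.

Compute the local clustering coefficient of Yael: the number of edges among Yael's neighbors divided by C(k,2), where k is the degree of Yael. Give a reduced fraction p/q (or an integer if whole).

Yael's neighbors: Akira, Alice, Beata, David, Giulia, Ines, Lena, Leo, Veda, Vera, and Yusuf (k = 11).
Possible neighbor pairs: C(11,2) = 55. Edges among them: Akira–Giulia, Alice–Veda, Beata–Lena → e = 3.
Clustering(Yael) = 3/55.

3/55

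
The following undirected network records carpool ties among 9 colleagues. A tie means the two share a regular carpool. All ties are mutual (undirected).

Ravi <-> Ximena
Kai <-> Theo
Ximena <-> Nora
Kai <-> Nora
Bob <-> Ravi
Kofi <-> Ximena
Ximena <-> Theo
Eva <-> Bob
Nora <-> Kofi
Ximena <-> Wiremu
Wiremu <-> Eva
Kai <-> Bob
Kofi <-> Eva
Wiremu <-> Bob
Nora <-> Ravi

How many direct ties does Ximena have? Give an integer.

Ximena is directly tied to Kofi, Nora, Ravi, Theo, and Wiremu. That is 5 neighbors, so the degree of Ximena is 5.

5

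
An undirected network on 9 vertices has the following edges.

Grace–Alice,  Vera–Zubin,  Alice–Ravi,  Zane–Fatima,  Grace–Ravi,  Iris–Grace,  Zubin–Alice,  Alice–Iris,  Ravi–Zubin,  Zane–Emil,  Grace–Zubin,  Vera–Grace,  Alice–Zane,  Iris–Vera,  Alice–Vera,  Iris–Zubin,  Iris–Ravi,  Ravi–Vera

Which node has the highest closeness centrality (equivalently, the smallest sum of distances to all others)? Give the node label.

Farness (sum of distances to all others) for each node — Alice:10, Emil:20, Fatima:20, Grace:13, Iris:13, Ravi:13, Vera:13, Zane:13, Zubin:13.
The smallest farness is 10, for Alice, so Alice has the highest closeness.

Alice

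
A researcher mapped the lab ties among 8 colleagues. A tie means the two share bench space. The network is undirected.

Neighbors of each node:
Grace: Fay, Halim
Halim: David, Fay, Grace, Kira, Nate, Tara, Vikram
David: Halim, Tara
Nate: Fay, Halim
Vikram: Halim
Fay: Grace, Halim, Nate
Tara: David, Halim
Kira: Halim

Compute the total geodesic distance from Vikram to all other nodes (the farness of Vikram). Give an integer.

Distances from Vikram: David:2, Fay:2, Grace:2, Halim:1, Kira:2, Nate:2, Tara:2.
Sum = 2 + 2 + 2 + 1 + 2 + 2 + 2 = 13.

13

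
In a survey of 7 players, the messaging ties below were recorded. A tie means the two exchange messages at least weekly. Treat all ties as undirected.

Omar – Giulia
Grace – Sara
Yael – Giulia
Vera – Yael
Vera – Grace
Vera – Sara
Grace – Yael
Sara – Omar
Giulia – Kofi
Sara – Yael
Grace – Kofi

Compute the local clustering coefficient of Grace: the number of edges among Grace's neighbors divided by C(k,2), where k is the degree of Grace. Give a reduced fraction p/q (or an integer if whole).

Grace's neighbors: Kofi, Sara, Vera, and Yael (k = 4).
Possible neighbor pairs: C(4,2) = 6. Edges among them: Sara–Vera, Sara–Yael, Vera–Yael → e = 3.
Clustering(Grace) = 3/6 = 1/2.

1/2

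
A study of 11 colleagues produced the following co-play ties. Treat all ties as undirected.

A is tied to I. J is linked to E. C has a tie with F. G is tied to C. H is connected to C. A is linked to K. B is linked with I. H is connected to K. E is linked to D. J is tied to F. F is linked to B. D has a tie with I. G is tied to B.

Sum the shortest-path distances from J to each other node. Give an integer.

Distances from J: A:4, B:2, C:2, D:2, E:1, F:1, G:3, H:3, I:3, K:4.
Sum = 4 + 2 + 2 + 2 + 1 + 1 + 3 + 3 + 3 + 4 = 25.

25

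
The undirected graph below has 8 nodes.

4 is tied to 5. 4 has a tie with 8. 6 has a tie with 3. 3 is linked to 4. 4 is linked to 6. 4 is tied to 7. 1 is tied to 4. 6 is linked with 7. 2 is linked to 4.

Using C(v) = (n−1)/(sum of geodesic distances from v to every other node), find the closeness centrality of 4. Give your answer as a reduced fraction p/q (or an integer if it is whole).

1

Distances from 4: 1:1, 2:1, 3:1, 5:1, 6:1, 7:1, 8:1. Sum = 7.
n = 8, so closeness = 7/7 = 1.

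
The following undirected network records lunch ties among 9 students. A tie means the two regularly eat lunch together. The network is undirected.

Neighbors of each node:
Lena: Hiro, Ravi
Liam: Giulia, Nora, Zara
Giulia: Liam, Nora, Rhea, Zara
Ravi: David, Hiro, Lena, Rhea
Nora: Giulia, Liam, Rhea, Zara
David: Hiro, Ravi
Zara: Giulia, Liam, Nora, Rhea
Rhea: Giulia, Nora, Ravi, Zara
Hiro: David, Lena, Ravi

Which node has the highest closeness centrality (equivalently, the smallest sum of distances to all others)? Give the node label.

Rhea

Farness (sum of distances to all others) for each node — David:19, Giulia:15, Hiro:18, Lena:19, Liam:20, Nora:15, Ravi:13, Rhea:12, Zara:15.
The smallest farness is 12, for Rhea, so Rhea has the highest closeness.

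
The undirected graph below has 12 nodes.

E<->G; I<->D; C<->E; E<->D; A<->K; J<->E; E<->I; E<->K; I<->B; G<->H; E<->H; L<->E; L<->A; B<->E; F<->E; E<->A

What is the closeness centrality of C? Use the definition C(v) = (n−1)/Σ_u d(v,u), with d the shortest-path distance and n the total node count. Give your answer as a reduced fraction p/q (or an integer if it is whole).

11/21

Distances from C: A:2, B:2, D:2, E:1, F:2, G:2, H:2, I:2, J:2, K:2, L:2. Sum = 21.
n = 12, so closeness = 11/21.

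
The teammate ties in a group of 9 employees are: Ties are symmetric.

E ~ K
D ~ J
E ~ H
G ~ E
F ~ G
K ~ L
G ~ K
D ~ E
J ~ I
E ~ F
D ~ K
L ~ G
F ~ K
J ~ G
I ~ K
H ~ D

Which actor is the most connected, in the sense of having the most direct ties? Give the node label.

K

Degrees — D:4, E:5, F:3, G:5, H:2, I:2, J:3, K:6, L:2.
The maximum is 6, attained only by K.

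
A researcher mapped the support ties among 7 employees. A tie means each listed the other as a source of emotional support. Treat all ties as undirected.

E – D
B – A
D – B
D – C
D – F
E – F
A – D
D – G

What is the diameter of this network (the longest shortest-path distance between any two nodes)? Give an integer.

Eccentricity of each node (its greatest distance to any other): A:2, B:2, C:2, D:1, E:2, F:2, G:2.
The maximum eccentricity is 2, realized for instance by the pair B–C via B – D – C. So the diameter is 2.

2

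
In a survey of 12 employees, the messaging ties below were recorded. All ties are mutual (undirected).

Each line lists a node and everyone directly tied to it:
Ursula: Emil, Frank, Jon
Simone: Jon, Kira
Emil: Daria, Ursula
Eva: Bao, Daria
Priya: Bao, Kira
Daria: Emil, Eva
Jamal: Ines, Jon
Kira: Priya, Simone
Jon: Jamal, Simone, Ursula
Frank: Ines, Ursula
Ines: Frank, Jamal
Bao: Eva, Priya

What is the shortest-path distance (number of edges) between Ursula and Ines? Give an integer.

One shortest route is Ursula – Frank – Ines, which uses 2 edges, and Ursula and Ines are not directly tied, so nothing shorter exists. So d(Ursula,Ines) = 2.

2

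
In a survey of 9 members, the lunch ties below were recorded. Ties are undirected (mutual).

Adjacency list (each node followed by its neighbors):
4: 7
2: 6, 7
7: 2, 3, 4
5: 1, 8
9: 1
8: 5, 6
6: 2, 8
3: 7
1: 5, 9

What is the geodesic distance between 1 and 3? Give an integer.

6

One shortest route is 1 – 5 – 8 – 6 – 2 – 7 – 3, which uses 6 edges, and at distance 5 from 1 we only reach {7}, which does not include 3. So d(1,3) = 6.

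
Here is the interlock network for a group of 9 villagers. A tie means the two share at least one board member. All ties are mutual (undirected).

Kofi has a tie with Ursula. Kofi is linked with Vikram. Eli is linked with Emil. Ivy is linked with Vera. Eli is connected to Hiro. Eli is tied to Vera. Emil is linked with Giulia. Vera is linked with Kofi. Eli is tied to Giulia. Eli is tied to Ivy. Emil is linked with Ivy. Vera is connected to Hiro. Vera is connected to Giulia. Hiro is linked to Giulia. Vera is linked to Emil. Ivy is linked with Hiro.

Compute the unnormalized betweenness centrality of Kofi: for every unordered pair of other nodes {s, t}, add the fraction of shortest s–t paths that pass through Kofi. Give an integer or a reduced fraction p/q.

13

Pairs whose geodesics pass through Kofi — Ivy–Ursula: 1; Ivy–Vikram: 1; Giulia–Ursula: 1; Giulia–Vikram: 1; Hiro–Ursula: 1; Hiro–Vikram: 1; Vera–Ursula: 1; Vera–Vikram: 1; Eli–Ursula: 1; Eli–Vikram: 1; Emil–Ursula: 1; Emil–Vikram: 1; Ursula–Vikram: 1.
All other pairs contribute 0.
Summing the contributions gives betweenness(Kofi) = 13.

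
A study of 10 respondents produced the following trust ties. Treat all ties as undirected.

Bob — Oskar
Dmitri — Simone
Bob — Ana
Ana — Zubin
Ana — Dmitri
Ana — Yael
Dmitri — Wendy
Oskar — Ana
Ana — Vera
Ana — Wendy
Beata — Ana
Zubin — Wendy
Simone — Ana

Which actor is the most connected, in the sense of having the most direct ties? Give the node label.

Ana

Degrees — Ana:9, Beata:1, Bob:2, Dmitri:3, Oskar:2, Simone:2, Vera:1, Wendy:3, Yael:1, Zubin:2.
The maximum is 9, attained only by Ana.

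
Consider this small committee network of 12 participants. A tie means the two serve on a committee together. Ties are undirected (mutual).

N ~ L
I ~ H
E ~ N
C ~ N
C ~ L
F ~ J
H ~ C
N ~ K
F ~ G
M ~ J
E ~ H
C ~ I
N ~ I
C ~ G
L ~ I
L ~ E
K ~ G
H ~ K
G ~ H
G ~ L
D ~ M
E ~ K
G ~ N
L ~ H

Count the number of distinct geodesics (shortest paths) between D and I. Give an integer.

4

The shortest distance is 6. The length-6 paths are: D–M–J–F–G–H–I; D–M–J–F–G–L–I; D–M–J–F–G–C–I; D–M–J–F–G–N–I.
That gives 4 distinct shortest paths.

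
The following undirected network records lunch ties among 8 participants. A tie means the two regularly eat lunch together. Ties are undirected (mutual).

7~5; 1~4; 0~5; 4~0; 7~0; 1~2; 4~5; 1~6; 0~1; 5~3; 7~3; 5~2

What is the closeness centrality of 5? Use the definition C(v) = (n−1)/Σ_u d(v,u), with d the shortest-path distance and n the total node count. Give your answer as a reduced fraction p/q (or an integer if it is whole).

7/10

Distances from 5: 0:1, 1:2, 2:1, 3:1, 4:1, 6:3, 7:1. Sum = 10.
n = 8, so closeness = 7/10.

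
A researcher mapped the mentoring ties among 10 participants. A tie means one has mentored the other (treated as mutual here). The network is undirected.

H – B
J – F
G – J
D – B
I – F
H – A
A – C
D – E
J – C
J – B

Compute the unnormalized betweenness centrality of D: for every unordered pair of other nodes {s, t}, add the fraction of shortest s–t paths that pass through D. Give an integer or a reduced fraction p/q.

8

Pairs whose geodesics pass through D — E–F: 1; E–H: 1; E–C: 1; E–J: 1; E–I: 1; E–A: 1; E–B: 1; E–G: 1.
All other pairs contribute 0.
Summing the contributions gives betweenness(D) = 8.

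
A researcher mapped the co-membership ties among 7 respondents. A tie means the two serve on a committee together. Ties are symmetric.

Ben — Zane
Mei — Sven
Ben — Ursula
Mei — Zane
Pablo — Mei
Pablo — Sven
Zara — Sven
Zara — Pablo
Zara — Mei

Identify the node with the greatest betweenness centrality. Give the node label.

Mei

Unnormalized betweenness of each node: Ben:5, Mei:9, Pablo:0, Sven:0, Ursula:0, Zane:8, Zara:0.
Mei has the largest value, 9, making it the main broker — the node through which the most shortest paths run.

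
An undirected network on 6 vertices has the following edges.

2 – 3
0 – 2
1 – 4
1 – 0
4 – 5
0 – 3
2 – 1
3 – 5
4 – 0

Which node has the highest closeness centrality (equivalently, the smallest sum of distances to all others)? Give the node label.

0

Farness (sum of distances to all others) for each node — 0:6, 1:7, 2:7, 3:7, 4:7, 5:8.
The smallest farness is 6, for 0, so 0 has the highest closeness.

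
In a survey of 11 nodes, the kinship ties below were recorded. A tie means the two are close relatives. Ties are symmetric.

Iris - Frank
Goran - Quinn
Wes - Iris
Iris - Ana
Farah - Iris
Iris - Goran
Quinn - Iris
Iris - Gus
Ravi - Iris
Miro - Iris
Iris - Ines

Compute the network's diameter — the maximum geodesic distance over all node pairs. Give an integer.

Eccentricity of each node (its greatest distance to any other): Ana:2, Farah:2, Frank:2, Goran:2, Gus:2, Ines:2, Iris:1, Miro:2, Quinn:2, Ravi:2, Wes:2.
The maximum eccentricity is 2, realized for instance by the pair Ines–Farah via Ines – Iris – Farah. So the diameter is 2.

2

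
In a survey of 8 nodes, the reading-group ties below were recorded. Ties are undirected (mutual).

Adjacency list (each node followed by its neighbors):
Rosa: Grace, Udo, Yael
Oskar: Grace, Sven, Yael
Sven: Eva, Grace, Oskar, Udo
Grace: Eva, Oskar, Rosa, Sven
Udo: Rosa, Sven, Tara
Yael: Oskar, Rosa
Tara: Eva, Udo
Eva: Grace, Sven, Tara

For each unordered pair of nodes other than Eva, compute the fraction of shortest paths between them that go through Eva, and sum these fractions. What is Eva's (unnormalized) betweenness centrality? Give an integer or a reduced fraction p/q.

13/6

Pairs whose geodesics pass through Eva — Tara–Grace: 1; Tara–Oskar: 2/3; Tara–Sven: 1/2.
All other pairs contribute 0.
Summing the contributions gives betweenness(Eva) = 13/6.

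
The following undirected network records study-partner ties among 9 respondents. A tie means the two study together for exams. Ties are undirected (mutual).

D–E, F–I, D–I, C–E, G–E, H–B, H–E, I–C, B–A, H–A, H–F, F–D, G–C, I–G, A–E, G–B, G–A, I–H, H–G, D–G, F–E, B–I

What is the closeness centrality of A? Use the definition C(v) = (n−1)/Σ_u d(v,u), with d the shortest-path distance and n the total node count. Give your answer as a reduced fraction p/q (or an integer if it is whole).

2/3

Distances from A: B:1, C:2, D:2, E:1, F:2, G:1, H:1, I:2. Sum = 12.
n = 9, so closeness = 8/12 = 2/3.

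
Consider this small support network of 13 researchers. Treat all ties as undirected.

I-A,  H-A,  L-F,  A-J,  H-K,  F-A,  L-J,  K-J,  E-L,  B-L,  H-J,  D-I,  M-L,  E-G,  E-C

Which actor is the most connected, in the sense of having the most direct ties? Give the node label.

Degrees — A:4, B:1, C:1, D:1, E:3, F:2, G:1, H:3, I:2, J:4, K:2, L:5, M:1.
The maximum is 5, attained only by L.

L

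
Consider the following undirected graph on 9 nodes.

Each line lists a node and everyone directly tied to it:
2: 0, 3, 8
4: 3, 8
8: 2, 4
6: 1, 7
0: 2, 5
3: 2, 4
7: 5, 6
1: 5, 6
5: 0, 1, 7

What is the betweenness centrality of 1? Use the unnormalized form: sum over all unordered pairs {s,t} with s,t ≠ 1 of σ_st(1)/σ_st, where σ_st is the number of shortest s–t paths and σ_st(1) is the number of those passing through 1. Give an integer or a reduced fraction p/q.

Pairs whose geodesics pass through 1 — 8–6: 1/2; 4–6: 2/4; 2–6: 1/2; 0–6: 1/2; 3–6: 1/2; 6–5: 1/2.
All other pairs contribute 0.
Summing the contributions gives betweenness(1) = 3.

3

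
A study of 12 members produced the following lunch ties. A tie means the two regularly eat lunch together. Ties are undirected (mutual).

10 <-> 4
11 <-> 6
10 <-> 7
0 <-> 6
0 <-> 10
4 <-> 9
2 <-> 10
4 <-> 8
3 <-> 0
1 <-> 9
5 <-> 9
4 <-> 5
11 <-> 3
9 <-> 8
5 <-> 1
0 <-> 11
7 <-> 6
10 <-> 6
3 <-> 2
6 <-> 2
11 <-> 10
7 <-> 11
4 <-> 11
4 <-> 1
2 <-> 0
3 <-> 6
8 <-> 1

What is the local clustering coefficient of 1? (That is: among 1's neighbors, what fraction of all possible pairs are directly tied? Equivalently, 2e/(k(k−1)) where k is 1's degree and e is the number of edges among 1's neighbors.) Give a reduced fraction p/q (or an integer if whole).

5/6

1's neighbors: 4, 5, 8, and 9 (k = 4).
Possible neighbor pairs: C(4,2) = 6. Edges among them: 4–5, 4–8, 4–9, 5–9, 8–9 → e = 5.
Clustering(1) = 5/6.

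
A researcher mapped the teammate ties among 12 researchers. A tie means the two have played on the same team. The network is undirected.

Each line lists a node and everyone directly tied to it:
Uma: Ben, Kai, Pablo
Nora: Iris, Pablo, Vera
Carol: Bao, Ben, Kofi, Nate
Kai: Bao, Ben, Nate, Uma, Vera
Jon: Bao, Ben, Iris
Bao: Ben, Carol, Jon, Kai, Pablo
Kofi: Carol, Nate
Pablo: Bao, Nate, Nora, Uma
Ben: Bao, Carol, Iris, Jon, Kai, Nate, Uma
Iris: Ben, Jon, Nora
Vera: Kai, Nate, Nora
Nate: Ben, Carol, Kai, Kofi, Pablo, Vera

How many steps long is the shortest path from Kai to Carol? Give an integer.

One shortest route is Kai – Ben – Carol, which uses 2 edges, and Kai and Carol are not directly tied, so nothing shorter exists. So d(Kai,Carol) = 2.

2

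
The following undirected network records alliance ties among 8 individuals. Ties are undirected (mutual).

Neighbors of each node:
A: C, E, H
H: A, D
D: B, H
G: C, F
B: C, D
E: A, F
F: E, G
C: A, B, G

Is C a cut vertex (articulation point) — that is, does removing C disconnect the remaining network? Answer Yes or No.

Even without C, every remaining node can still reach every other (the residual graph is connected), so C is not a cut vertex.

No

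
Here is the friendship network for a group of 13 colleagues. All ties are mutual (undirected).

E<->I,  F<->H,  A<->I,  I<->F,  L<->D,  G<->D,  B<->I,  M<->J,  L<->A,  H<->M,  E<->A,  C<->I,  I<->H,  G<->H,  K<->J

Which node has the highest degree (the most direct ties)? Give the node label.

I

Degrees — A:3, B:1, C:1, D:2, E:2, F:2, G:2, H:4, I:6, J:2, K:1, L:2, M:2.
The maximum is 6, attained only by I.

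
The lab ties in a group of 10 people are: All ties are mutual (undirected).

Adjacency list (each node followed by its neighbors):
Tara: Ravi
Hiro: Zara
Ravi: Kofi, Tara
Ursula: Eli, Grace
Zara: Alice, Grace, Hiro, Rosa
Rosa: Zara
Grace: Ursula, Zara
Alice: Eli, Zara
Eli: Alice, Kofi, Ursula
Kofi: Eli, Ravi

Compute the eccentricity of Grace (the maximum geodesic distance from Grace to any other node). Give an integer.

Distances from Grace: Alice:2, Eli:2, Hiro:2, Kofi:3, Ravi:4, Rosa:2, Tara:5, Ursula:1, Zara:1.
The largest is 5 (to Tara), so the eccentricity of Grace is 5.

5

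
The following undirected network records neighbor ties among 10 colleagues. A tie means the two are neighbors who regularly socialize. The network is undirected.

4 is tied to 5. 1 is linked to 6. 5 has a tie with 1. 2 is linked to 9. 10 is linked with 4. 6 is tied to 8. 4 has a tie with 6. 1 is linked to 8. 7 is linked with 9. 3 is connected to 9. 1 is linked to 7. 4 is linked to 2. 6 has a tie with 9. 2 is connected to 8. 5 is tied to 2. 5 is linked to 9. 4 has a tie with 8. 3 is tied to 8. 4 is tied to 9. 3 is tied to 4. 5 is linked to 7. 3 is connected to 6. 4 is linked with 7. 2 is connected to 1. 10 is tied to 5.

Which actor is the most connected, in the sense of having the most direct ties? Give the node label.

4

Degrees — 1:5, 2:5, 3:4, 4:8, 5:6, 6:5, 7:4, 8:5, 9:6, 10:2.
The maximum is 8, attained only by 4.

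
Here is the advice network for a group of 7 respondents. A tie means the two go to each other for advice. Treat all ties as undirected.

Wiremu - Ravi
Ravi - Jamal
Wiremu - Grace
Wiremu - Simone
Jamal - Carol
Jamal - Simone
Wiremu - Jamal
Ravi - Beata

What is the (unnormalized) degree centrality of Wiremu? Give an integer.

4

Wiremu is directly tied to Grace, Jamal, Ravi, and Simone. That is 4 neighbors, so the degree of Wiremu is 4.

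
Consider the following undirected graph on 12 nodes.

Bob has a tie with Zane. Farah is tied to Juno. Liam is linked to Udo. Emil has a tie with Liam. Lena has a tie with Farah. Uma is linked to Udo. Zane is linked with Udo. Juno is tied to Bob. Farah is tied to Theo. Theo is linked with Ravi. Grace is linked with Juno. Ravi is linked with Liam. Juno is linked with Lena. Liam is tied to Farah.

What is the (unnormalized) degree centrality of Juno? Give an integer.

Juno is directly tied to Bob, Farah, Grace, and Lena. That is 4 neighbors, so the degree of Juno is 4.

4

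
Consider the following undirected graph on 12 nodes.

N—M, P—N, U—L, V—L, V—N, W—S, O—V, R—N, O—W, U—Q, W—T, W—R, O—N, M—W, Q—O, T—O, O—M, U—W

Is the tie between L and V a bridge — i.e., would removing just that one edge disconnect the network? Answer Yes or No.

No

Even without that edge, L still reaches V via L – U – W – O – V, so the network stays connected. Not a bridge.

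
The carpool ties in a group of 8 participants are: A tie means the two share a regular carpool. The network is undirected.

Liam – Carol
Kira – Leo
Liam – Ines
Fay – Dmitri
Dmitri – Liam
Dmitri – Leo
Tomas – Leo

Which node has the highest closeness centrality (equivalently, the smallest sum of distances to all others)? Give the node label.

Dmitri

Farness (sum of distances to all others) for each node — Carol:19, Dmitri:11, Fay:17, Ines:19, Kira:19, Leo:13, Liam:13, Tomas:19.
The smallest farness is 11, for Dmitri, so Dmitri has the highest closeness.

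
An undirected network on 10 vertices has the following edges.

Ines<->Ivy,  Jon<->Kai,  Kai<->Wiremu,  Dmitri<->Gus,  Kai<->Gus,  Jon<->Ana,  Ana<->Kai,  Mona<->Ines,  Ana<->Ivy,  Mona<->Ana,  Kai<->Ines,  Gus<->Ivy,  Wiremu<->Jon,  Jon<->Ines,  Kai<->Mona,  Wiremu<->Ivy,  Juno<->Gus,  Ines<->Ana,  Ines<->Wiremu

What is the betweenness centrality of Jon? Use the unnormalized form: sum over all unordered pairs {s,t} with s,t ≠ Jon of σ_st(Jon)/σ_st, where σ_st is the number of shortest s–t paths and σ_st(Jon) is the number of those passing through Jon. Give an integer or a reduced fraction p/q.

1/4

Pairs whose geodesics pass through Jon — Ana–Wiremu: 1/4.
All other pairs contribute 0.
Summing the contributions gives betweenness(Jon) = 1/4.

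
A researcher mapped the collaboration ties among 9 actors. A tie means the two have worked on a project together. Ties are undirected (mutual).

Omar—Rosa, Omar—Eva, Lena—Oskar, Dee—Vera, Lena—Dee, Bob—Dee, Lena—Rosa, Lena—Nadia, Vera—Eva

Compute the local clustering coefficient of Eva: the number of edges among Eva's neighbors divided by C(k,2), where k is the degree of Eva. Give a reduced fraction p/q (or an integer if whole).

Eva's neighbors: Omar and Vera (k = 2).
Possible neighbor pairs: C(2,2) = 1. Edges among them: none → e = 0.
Clustering(Eva) = 0/1.

0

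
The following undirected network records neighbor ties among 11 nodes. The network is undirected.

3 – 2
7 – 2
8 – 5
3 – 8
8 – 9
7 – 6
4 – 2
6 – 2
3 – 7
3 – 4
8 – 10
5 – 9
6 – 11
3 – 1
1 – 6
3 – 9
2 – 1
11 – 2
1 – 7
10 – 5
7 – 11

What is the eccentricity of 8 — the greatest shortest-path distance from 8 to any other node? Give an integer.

3

Distances from 8: 1:2, 2:2, 3:1, 4:2, 5:1, 6:3, 7:2, 9:1, 10:1, 11:3.
The largest is 3 (to 6 and 11), so the eccentricity of 8 is 3.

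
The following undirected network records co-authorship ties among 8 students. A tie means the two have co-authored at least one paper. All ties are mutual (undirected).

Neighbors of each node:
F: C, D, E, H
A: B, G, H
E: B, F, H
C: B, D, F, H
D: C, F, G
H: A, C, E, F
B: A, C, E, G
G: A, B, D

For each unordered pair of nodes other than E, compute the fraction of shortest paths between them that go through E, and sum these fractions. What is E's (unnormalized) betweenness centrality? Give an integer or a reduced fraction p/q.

Pairs whose geodesics pass through E — F–B: 1/2; H–B: 1/3.
All other pairs contribute 0.
Summing the contributions gives betweenness(E) = 5/6.

5/6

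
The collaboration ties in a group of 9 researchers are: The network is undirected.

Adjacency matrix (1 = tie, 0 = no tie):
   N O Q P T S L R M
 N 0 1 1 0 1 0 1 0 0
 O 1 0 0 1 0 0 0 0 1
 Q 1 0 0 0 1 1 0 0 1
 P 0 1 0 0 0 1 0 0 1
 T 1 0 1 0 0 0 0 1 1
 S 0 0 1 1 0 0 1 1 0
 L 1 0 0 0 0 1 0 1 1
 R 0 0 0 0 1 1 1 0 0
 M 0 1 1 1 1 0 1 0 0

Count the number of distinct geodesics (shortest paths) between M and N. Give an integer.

The shortest distance is 2. The length-2 paths are: M–O–N; M–Q–N; M–T–N; M–L–N.
That gives 4 distinct shortest paths.

4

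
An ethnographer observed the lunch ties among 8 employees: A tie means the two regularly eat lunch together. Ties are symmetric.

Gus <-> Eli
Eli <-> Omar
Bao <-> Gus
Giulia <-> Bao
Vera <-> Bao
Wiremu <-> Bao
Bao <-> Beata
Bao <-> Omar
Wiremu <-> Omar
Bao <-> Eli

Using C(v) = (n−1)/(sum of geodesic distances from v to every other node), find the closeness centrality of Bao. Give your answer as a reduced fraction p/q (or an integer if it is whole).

1

Distances from Bao: Beata:1, Eli:1, Giulia:1, Gus:1, Omar:1, Vera:1, Wiremu:1. Sum = 7.
n = 8, so closeness = 7/7 = 1.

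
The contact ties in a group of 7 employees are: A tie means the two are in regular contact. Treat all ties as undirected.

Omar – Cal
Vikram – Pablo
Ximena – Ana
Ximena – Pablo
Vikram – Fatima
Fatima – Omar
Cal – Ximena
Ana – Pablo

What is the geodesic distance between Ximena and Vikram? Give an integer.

2

One shortest route is Ximena – Pablo – Vikram, which uses 2 edges, and Ximena and Vikram are not directly tied, so nothing shorter exists. So d(Ximena,Vikram) = 2.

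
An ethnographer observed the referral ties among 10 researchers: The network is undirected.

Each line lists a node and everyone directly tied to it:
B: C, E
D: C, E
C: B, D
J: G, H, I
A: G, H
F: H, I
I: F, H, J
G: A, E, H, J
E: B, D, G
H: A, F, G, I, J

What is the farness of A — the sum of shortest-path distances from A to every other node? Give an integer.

Distances from A: B:3, C:4, D:3, E:2, F:2, G:1, H:1, I:2, J:2.
Sum = 3 + 4 + 3 + 2 + 2 + 1 + 1 + 2 + 2 = 20.

20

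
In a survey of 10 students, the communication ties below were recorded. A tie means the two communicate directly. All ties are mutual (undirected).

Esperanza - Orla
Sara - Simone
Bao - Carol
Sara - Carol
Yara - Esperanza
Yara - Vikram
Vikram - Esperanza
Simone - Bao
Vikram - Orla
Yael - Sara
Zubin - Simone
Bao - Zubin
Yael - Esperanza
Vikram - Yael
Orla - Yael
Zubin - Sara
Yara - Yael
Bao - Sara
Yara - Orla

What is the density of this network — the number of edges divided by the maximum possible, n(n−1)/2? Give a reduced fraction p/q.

19/45

There are 19 edges and 10 nodes, so the maximum possible is C(10,2) = 45.
Density = 19/45.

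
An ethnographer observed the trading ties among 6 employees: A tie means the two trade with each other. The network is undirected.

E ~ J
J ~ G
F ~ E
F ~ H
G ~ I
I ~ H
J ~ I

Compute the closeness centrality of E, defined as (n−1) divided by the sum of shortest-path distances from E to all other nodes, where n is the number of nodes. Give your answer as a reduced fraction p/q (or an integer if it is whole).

Distances from E: F:1, G:2, H:2, I:2, J:1. Sum = 8.
n = 6, so closeness = 5/8.

5/8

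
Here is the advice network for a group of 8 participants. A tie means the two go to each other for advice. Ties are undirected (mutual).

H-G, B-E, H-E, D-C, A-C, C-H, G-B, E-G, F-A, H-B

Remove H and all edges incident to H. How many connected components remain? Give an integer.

Without H, the remaining ties split the others into: {A, C, D, F}; {B, E, G}.
That's 2 separate components.

2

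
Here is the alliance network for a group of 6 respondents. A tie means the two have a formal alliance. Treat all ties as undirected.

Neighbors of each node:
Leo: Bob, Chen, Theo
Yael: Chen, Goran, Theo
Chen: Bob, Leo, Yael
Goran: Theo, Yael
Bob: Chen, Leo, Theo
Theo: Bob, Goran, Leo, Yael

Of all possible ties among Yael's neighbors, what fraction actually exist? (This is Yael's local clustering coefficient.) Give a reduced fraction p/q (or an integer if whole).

Yael's neighbors: Chen, Goran, and Theo (k = 3).
Possible neighbor pairs: C(3,2) = 3. Edges among them: Goran–Theo → e = 1.
Clustering(Yael) = 1/3.

1/3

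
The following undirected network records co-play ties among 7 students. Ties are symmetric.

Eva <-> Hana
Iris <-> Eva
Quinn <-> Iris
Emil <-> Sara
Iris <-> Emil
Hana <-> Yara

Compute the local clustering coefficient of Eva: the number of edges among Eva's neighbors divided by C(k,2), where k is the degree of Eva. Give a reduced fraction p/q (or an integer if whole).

Eva's neighbors: Hana and Iris (k = 2).
Possible neighbor pairs: C(2,2) = 1. Edges among them: none → e = 0.
Clustering(Eva) = 0/1.

0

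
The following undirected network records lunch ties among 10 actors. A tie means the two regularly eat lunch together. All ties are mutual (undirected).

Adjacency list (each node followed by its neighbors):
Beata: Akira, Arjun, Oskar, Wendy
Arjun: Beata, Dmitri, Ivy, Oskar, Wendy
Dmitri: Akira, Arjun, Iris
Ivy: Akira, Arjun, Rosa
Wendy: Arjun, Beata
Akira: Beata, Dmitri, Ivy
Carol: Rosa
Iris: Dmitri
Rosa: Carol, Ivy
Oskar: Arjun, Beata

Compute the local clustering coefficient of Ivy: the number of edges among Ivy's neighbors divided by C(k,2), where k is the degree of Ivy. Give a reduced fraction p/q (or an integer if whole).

Ivy's neighbors: Akira, Arjun, and Rosa (k = 3).
Possible neighbor pairs: C(3,2) = 3. Edges among them: none → e = 0.
Clustering(Ivy) = 0/3 = 0.

0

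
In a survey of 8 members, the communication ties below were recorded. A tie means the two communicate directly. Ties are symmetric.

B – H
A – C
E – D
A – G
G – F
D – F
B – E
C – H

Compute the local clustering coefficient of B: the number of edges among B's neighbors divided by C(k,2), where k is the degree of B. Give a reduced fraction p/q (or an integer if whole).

0

B's neighbors: E and H (k = 2).
Possible neighbor pairs: C(2,2) = 1. Edges among them: none → e = 0.
Clustering(B) = 0/1.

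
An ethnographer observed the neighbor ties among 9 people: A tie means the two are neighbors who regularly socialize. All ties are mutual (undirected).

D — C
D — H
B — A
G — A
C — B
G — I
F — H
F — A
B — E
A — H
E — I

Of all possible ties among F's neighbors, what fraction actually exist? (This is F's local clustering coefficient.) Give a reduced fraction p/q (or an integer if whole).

F's neighbors: A and H (k = 2).
Possible neighbor pairs: C(2,2) = 1. Edges among them: A–H → e = 1.
Clustering(F) = 1/1.

1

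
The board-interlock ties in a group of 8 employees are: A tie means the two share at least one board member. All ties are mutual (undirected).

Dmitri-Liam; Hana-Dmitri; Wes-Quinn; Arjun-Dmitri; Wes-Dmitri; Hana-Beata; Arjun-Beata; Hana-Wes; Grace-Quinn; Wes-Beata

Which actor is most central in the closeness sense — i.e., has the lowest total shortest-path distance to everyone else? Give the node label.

Wes

Farness (sum of distances to all others) for each node — Arjun:15, Beata:13, Dmitri:11, Grace:20, Hana:12, Liam:17, Quinn:14, Wes:10.
The smallest farness is 10, for Wes, so Wes has the highest closeness.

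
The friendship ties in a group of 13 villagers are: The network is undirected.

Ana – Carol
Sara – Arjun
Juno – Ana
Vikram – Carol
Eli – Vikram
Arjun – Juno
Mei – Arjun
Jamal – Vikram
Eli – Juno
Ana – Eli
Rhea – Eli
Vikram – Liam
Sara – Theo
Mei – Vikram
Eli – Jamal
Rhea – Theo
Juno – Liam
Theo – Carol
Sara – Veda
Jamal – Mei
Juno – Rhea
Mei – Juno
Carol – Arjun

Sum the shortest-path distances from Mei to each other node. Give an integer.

22

Distances from Mei: Ana:2, Arjun:1, Carol:2, Eli:2, Jamal:1, Juno:1, Liam:2, Rhea:2, Sara:2, Theo:3, Veda:3, Vikram:1.
Sum = 2 + 1 + 2 + 2 + 1 + 1 + 2 + 2 + 2 + 3 + 3 + 1 = 22.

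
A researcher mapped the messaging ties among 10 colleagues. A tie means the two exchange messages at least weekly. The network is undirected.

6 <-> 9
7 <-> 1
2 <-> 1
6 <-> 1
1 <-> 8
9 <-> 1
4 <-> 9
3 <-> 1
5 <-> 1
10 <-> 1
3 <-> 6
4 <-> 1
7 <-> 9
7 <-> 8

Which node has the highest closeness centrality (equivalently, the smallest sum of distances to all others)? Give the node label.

Farness (sum of distances to all others) for each node — 1:9, 2:17, 3:16, 4:16, 5:17, 6:15, 7:15, 8:16, 9:14, 10:17.
The smallest farness is 9, for 1, so 1 has the highest closeness.

1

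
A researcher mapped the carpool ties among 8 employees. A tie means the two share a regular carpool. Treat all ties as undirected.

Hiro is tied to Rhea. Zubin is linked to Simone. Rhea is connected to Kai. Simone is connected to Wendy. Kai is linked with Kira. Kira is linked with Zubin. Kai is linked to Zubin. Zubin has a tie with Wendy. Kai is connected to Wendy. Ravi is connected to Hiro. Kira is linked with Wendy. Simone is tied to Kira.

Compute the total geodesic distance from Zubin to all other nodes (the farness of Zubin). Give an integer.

13

Distances from Zubin: Hiro:3, Kai:1, Kira:1, Ravi:4, Rhea:2, Simone:1, Wendy:1.
Sum = 3 + 1 + 1 + 4 + 2 + 1 + 1 = 13.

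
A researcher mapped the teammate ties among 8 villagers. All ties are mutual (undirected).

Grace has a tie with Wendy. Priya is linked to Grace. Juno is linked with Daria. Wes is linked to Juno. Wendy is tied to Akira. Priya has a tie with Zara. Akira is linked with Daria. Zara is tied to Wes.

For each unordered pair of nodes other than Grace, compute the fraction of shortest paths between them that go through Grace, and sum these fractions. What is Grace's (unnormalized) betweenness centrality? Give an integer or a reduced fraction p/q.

Pairs whose geodesics pass through Grace — Wendy–Wes: 1/2; Wendy–Zara: 1; Wendy–Priya: 1; Akira–Zara: 1/2; Akira–Priya: 1; Daria–Priya: 1/2.
All other pairs contribute 0.
Summing the contributions gives betweenness(Grace) = 9/2.

9/2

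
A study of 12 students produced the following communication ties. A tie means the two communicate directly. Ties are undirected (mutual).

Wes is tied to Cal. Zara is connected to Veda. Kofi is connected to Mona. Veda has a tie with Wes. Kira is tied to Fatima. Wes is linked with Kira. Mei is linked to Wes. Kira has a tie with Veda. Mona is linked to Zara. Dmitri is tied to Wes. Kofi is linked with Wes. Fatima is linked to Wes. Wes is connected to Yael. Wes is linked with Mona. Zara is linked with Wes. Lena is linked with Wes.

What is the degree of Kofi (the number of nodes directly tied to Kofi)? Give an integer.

2

Kofi is directly tied to Mona and Wes. That is 2 neighbors, so the degree of Kofi is 2.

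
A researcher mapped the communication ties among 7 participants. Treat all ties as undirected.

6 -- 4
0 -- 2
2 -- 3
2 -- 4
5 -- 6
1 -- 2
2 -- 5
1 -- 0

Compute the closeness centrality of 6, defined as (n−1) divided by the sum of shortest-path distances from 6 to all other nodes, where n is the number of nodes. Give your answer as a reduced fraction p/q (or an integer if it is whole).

Distances from 6: 0:3, 1:3, 2:2, 3:3, 4:1, 5:1. Sum = 13.
n = 7, so closeness = 6/13.

6/13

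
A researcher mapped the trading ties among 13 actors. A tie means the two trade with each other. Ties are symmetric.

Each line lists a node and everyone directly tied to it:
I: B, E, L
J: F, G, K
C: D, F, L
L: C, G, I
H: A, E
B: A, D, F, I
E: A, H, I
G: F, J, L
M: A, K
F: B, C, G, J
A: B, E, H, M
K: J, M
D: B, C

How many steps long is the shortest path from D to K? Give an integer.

One shortest route is D – B – F – J – K, which uses 4 edges, and at distance 3 from D we only reach {E, G, H, J, M}, which does not include K. So d(D,K) = 4.

4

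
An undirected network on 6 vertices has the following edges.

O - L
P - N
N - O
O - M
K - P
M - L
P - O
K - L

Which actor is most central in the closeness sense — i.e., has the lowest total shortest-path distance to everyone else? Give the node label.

Farness (sum of distances to all others) for each node — K:8, L:7, M:8, N:8, O:6, P:7.
The smallest farness is 6, for O, so O has the highest closeness.

O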